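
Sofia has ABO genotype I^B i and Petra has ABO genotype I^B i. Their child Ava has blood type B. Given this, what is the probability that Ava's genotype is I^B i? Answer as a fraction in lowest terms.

Cross I^B i × I^B i → 1/4 I^B I^B, 1/2 I^B i, 1/4 i i.
Type-B genotypes among offspring: I^B I^B (1/4), I^B i (1/2); total 3/4.
P(I^B i | type B) = (1/2) / (3/4) = 2/3.

2/3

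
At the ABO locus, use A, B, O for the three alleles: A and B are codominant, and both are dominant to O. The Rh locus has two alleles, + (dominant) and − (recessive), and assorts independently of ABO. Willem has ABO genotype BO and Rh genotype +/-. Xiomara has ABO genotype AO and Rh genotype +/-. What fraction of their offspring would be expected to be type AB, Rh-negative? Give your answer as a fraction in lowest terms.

1/16

ABO cross BO × AO → offspring phenotypes: 1/4 O, 1/4 A, 1/4 B, 1/4 AB.
Rh cross +/- × +/- → 3/4 Rh+, 1/4 Rh-.
Independent loci: P(type AB, Rh-negative) = 1/4 × 1/4 = 1/16.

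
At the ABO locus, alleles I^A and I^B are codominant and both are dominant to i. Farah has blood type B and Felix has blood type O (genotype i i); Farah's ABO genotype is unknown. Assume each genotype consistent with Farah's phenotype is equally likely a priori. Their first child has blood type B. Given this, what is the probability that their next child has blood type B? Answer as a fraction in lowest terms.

5/6

Possible genotypes: Farah ∈ {I^B I^B, I^B i}; Felix ∈ {i i}.
Weight each parental genotype pair by prior × P(type-B child):
  I^B I^B × i i: posterior weight 2/3; P(next child type B) = 1.
  I^B i × i i: posterior weight 1/3; P(next child type B) = 1/2.
Weighted sum = 5/6.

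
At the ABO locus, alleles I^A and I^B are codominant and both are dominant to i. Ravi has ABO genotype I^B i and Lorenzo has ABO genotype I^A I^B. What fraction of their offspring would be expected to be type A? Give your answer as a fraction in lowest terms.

1/4

ABO cross I^B i × I^A I^B → offspring phenotypes: 1/4 A, 1/2 B, 1/4 AB.
So P(type A) = 1/4.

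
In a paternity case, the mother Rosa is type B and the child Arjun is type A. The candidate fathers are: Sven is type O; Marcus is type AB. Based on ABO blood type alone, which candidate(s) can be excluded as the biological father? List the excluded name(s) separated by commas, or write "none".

A candidate is excluded only if no genotype consistent with his phenotype could produce a type A child with a type B mother.
Sven (type O): no genotype consistent with that phenotype can produce a type-A child with a type-B mother.

Sven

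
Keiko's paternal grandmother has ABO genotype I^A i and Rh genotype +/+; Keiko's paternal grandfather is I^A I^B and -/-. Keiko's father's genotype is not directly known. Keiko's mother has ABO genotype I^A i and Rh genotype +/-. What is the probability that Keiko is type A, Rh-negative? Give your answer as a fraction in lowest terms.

Keiko's father's ABO genotype from I^A i × I^A I^B: 1/4 I^A I^A, 1/4 I^A I^B, 1/4 I^A i, 1/4 I^B i.
Crossing each possibility with the mother I^A i and summing P(type A): 1/4·1 + 1/4·1/2 + 1/4·3/4 + 1/4·1/4 = 5/8.
Similarly for Rh via the father's Rh distribution: P(Rh-) = 1/4.
Independent loci: 5/8 × 1/4 = 5/32.

5/32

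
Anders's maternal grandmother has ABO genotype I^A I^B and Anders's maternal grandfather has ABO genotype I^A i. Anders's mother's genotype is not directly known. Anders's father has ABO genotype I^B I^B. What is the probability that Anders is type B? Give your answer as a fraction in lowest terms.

1/2

Anders's mother's ABO genotype from I^A I^B × I^A i: 1/4 I^A I^A, 1/4 I^A I^B, 1/4 I^A i, 1/4 I^B i.
Crossing each possibility with the father I^B I^B and summing P(type B): 1/4·0 + 1/4·1/2 + 1/4·1/2 + 1/4·1 = 1/2.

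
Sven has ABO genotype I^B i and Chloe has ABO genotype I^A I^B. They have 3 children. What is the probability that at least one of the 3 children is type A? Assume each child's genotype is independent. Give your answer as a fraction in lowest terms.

ABO cross I^B i × I^A I^B → 1/4 A, 1/2 B, 1/4 AB.
So P(type A) = 1/4 per child.
P(none) = (3/4)^3 = 27/64; P(at least one) = 1 − 27/64 = 37/64.

37/64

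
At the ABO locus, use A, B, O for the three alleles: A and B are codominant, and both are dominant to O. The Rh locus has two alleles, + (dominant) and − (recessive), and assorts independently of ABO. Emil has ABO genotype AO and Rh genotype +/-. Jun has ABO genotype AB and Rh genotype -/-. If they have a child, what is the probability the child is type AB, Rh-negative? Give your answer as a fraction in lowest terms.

1/8

ABO cross AO × AB → offspring phenotypes: 1/2 A, 1/4 B, 1/4 AB.
Rh cross +/- × -/- → 1/2 Rh+, 1/2 Rh-.
Independent loci: P(type AB, Rh-negative) = 1/4 × 1/2 = 1/8.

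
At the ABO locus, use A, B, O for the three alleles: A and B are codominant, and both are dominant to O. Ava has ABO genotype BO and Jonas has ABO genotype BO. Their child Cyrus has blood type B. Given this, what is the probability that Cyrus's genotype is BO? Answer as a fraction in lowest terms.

Cross BO × BO → 1/4 BB, 1/2 BO, 1/4 OO.
Type-B genotypes among offspring: BB (1/4), BO (1/2); total 3/4.
P(BO | type B) = (1/2) / (3/4) = 2/3.

2/3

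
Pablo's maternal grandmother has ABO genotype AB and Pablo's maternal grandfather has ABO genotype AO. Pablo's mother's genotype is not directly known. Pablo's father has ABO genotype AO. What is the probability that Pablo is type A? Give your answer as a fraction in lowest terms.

Pablo's mother's ABO genotype from AB × AO: 1/4 AA, 1/4 AB, 1/4 AO, 1/4 BO.
Crossing each possibility with the father AO and summing P(type A): 1/4·1 + 1/4·1/2 + 1/4·3/4 + 1/4·1/4 = 5/8.

5/8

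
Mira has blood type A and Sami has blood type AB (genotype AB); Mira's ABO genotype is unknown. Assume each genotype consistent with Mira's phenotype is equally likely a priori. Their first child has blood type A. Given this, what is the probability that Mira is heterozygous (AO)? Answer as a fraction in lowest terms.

Possible genotypes: Mira ∈ {AA, AO}; Sami ∈ {AB}.
Weight each parental genotype pair by prior × P(type-A child):
  AA × AB: posterior weight 1/2.
  AO × AB: posterior weight 1/2.
Sum the posterior weight over pairs where Mira is AO: 1/2.

1/2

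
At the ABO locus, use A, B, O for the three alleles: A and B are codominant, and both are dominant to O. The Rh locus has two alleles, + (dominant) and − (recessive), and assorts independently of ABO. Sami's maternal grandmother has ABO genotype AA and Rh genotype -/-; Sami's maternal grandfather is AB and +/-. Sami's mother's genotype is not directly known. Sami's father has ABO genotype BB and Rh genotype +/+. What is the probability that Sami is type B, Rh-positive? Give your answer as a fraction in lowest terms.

Sami's mother's ABO genotype from AA × AB: 1/2 AA, 1/2 AB.
Crossing each possibility with the father BB and summing P(type B): 1/2·0 + 1/2·1/2 = 1/4.
Similarly for Rh via the mother's Rh distribution: P(Rh+) = 1.
Independent loci: 1/4 × 1 = 1/4.

1/4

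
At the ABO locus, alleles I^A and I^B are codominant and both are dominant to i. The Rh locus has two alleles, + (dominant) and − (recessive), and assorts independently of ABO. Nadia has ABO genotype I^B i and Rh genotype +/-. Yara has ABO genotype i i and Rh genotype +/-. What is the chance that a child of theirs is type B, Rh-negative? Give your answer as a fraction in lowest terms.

ABO cross I^B i × i i → offspring phenotypes: 1/2 O, 1/2 B.
Rh cross +/- × +/- → 3/4 Rh+, 1/4 Rh-.
Independent loci: P(type B, Rh-negative) = 1/2 × 1/4 = 1/8.

1/8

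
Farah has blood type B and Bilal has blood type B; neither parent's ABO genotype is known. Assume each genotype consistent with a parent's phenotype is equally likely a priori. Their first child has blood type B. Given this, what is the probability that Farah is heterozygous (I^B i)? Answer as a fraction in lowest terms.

7/15

Possible genotypes: Farah ∈ {I^B I^B, I^B i}; Bilal ∈ {I^B I^B, I^B i}.
Weight each parental genotype pair by prior × P(type-B child):
  I^B I^B × I^B I^B: posterior weight 4/15.
  I^B I^B × I^B i: posterior weight 4/15.
  I^B i × I^B I^B: posterior weight 4/15.
  I^B i × I^B i: posterior weight 1/5.
Sum the posterior weight over pairs where Farah is I^B i: 7/15.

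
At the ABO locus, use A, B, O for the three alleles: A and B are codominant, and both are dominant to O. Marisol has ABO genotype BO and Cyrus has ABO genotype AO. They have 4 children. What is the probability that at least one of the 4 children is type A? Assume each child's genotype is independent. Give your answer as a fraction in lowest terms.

ABO cross BO × AO → 1/4 O, 1/4 A, 1/4 B, 1/4 AB.
So P(type A) = 1/4 per child.
P(none) = (3/4)^4 = 81/256; P(at least one) = 1 − 81/256 = 175/256.

175/256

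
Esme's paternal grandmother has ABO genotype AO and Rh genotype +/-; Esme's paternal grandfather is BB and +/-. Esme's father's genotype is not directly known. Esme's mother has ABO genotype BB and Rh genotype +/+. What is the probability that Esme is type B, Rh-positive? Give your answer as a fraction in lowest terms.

Esme's father's ABO genotype from AO × BB: 1/2 AB, 1/2 BO.
Crossing each possibility with the mother BB and summing P(type B): 1/2·1/2 + 1/2·1 = 3/4.
Similarly for Rh via the father's Rh distribution: P(Rh+) = 1.
Independent loci: 3/4 × 1 = 3/4.

3/4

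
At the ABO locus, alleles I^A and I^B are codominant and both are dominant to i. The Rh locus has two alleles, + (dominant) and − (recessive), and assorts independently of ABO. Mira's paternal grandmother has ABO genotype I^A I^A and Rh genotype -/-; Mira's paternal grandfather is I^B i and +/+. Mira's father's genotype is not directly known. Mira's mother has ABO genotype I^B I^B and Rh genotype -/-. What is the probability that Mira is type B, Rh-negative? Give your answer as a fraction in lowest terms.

Mira's father's ABO genotype from I^A I^A × I^B i: 1/2 I^A I^B, 1/2 I^A i.
Crossing each possibility with the mother I^B I^B and summing P(type B): 1/2·1/2 + 1/2·1/2 = 1/2.
Similarly for Rh via the father's Rh distribution: P(Rh-) = 1/2.
Independent loci: 1/2 × 1/2 = 1/4.

1/4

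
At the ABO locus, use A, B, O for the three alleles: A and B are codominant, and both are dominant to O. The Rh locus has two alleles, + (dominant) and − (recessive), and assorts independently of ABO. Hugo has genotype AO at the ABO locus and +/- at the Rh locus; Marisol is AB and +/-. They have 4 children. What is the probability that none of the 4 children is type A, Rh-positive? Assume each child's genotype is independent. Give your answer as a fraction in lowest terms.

ABO cross AO × AB → 1/2 A, 1/4 B, 1/4 AB.
Rh cross +/- × +/- → 3/4 Rh+, 1/4 Rh-; so P(type A, Rh-positive) = 1/2 × 3/4 = 3/8 per child.
P(not type A, Rh-positive) = 5/8 for one child; (5/8)^4 = 625/4096.

625/4096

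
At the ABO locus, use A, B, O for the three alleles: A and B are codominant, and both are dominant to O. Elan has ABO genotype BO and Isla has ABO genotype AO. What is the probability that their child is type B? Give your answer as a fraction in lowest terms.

ABO cross BO × AO → offspring phenotypes: 1/4 O, 1/4 A, 1/4 B, 1/4 AB.
So P(type B) = 1/4.

1/4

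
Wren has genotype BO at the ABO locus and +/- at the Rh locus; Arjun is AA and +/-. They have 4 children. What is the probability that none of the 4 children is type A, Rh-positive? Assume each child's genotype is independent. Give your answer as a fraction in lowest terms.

625/4096

ABO cross BO × AA → 1/2 A, 1/2 AB.
Rh cross +/- × +/- → 3/4 Rh+, 1/4 Rh-; so P(type A, Rh-positive) = 1/2 × 3/4 = 3/8 per child.
P(not type A, Rh-positive) = 5/8 for one child; (5/8)^4 = 625/4096.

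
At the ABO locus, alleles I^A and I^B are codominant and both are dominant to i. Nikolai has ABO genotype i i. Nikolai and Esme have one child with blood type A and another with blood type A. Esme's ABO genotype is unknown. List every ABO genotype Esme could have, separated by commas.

I^A I^A, I^A I^B, I^A i

For each candidate genotype of Esme, check whether crossing it with i i can produce every observed child phenotype.
  I^A I^A → possible child types {A} ✓
  I^A I^B → possible child types {A, B} ✓
  I^A i → possible child types {O, A} ✓
  I^B I^B → possible child types {B} ✗
  I^B i → possible child types {O, B} ✗
  i i → possible child types {O} ✗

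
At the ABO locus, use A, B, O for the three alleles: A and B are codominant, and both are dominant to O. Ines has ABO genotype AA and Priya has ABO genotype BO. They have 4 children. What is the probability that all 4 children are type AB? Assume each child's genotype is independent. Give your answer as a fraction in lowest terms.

ABO cross AA × BO → 1/2 A, 1/2 AB.
So P(type AB) = 1/2 per child.
All 4 independent: (1/2)^4 = 1/16.

1/16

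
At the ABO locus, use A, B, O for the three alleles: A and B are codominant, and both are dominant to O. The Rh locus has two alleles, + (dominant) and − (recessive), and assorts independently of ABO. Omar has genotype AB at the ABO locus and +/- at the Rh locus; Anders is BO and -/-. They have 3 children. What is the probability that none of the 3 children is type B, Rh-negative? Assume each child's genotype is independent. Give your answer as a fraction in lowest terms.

27/64

ABO cross AB × BO → 1/4 A, 1/2 B, 1/4 AB.
Rh cross +/- × -/- → 1/2 Rh+, 1/2 Rh-; so P(type B, Rh-negative) = 1/2 × 1/2 = 1/4 per child.
P(not type B, Rh-negative) = 3/4 for one child; (3/4)^3 = 27/64.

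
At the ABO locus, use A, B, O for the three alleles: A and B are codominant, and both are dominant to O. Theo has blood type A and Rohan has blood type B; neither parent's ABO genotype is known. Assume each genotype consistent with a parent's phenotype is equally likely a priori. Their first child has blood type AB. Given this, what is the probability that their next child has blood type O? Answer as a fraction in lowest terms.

1/36

Possible genotypes: Theo ∈ {AA, AO}; Rohan ∈ {BB, BO}.
Weight each parental genotype pair by prior × P(type-AB child):
  AA × BB: posterior weight 4/9; P(next child type O) = 0.
  AA × BO: posterior weight 2/9; P(next child type O) = 0.
  AO × BB: posterior weight 2/9; P(next child type O) = 0.
  AO × BO: posterior weight 1/9; P(next child type O) = 1/4.
Weighted sum = 1/36.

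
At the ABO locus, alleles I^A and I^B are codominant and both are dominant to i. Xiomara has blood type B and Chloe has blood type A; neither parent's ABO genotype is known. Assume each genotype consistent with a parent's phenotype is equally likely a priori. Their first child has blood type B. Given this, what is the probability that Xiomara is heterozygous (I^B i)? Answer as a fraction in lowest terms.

1/3

Possible genotypes: Xiomara ∈ {I^B I^B, I^B i}; Chloe ∈ {I^A I^A, I^A i}.
Weight each parental genotype pair by prior × P(type-B child):
  I^B I^B × I^A i: posterior weight 2/3.
  I^B i × I^A i: posterior weight 1/3.
Sum the posterior weight over pairs where Xiomara is I^B i: 1/3.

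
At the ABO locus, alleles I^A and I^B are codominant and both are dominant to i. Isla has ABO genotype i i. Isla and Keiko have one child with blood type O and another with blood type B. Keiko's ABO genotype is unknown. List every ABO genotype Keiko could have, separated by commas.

For each candidate genotype of Keiko, check whether crossing it with i i can produce every observed child phenotype.
  I^A I^A → possible child types {A} ✗
  I^A I^B → possible child types {A, B} ✗
  I^A i → possible child types {O, A} ✗
  I^B I^B → possible child types {B} ✗
  I^B i → possible child types {O, B} ✓
  i i → possible child types {O} ✗

I^B i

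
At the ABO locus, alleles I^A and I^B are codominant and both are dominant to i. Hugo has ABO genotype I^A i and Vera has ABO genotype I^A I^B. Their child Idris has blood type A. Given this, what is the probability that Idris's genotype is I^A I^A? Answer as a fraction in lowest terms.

1/2

Cross I^A i × I^A I^B → 1/4 I^A I^A, 1/4 I^A I^B, 1/4 I^A i, 1/4 I^B i.
Type-A genotypes among offspring: I^A I^A (1/4), I^A i (1/4); total 1/2.
P(I^A I^A | type A) = (1/4) / (1/2) = 1/2.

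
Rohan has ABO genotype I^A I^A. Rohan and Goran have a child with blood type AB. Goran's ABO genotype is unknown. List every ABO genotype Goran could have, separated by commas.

For each candidate genotype of Goran, check whether crossing it with I^A I^A can produce every observed child phenotype.
  I^A I^A → possible child types {A} ✗
  I^A I^B → possible child types {A, AB} ✓
  I^A i → possible child types {A} ✗
  I^B I^B → possible child types {AB} ✓
  I^B i → possible child types {A, AB} ✓
  i i → possible child types {A} ✗

I^A I^B, I^B I^B, I^B i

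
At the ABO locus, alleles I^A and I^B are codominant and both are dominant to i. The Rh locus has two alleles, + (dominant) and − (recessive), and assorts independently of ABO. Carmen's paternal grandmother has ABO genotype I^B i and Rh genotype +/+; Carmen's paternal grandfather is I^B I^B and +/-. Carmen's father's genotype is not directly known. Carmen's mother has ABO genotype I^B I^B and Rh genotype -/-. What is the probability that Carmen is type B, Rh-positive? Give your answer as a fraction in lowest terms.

Carmen's father's ABO genotype from I^B i × I^B I^B: 1/2 I^B I^B, 1/2 I^B i.
Crossing each possibility with the mother I^B I^B and summing P(type B): 1/2·1 + 1/2·1 = 1.
Similarly for Rh via the father's Rh distribution: P(Rh+) = 3/4.
Independent loci: 1 × 3/4 = 3/4.

3/4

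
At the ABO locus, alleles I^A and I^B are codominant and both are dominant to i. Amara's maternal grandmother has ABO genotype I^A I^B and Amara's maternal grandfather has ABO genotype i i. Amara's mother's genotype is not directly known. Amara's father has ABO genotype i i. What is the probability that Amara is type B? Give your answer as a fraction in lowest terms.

1/4

Amara's mother's ABO genotype from I^A I^B × i i: 1/2 I^A i, 1/2 I^B i.
Crossing each possibility with the father i i and summing P(type B): 1/2·0 + 1/2·1/2 = 1/4.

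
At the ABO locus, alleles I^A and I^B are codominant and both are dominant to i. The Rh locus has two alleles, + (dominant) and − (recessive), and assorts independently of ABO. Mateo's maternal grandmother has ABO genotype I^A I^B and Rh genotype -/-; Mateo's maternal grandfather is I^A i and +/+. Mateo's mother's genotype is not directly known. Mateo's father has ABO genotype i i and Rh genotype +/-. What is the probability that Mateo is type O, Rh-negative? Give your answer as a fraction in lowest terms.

1/16

Mateo's mother's ABO genotype from I^A I^B × I^A i: 1/4 I^A I^A, 1/4 I^A I^B, 1/4 I^A i, 1/4 I^B i.
Crossing each possibility with the father i i and summing P(type O): 1/4·0 + 1/4·0 + 1/4·1/2 + 1/4·1/2 = 1/4.
Similarly for Rh via the mother's Rh distribution: P(Rh-) = 1/4.
Independent loci: 1/4 × 1/4 = 1/16.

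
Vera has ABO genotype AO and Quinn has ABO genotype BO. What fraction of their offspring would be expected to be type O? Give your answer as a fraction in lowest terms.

ABO cross AO × BO → offspring phenotypes: 1/4 O, 1/4 A, 1/4 B, 1/4 AB.
So P(type O) = 1/4.

1/4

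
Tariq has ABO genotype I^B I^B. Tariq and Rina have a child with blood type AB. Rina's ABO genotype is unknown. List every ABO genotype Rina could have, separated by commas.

For each candidate genotype of Rina, check whether crossing it with I^B I^B can produce every observed child phenotype.
  I^A I^A → possible child types {AB} ✓
  I^A I^B → possible child types {B, AB} ✓
  I^A i → possible child types {B, AB} ✓
  I^B I^B → possible child types {B} ✗
  I^B i → possible child types {B} ✗
  i i → possible child types {B} ✗

I^A I^A, I^A I^B, I^A i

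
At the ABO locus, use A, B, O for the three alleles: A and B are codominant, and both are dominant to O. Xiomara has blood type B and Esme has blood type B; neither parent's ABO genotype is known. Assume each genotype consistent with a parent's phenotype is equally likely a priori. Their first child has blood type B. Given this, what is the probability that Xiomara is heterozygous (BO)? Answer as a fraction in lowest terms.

7/15

Possible genotypes: Xiomara ∈ {BB, BO}; Esme ∈ {BB, BO}.
Weight each parental genotype pair by prior × P(type-B child):
  BB × BB: posterior weight 4/15.
  BB × BO: posterior weight 4/15.
  BO × BB: posterior weight 4/15.
  BO × BO: posterior weight 1/5.
Sum the posterior weight over pairs where Xiomara is BO: 7/15.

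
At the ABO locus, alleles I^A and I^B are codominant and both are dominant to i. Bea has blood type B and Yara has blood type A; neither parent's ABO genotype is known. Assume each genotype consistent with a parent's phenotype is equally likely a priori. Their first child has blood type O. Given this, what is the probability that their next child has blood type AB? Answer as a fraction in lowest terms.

Possible genotypes: Bea ∈ {I^B I^B, I^B i}; Yara ∈ {I^A I^A, I^A i}.
Weight each parental genotype pair by prior × P(type-O child):
  I^B i × I^A i: posterior weight 1; P(next child type AB) = 1/4.
Weighted sum = 1/4.

1/4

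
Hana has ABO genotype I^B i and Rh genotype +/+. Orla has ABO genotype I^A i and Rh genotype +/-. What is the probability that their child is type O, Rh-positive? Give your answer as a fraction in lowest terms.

1/4

ABO cross I^B i × I^A i → offspring phenotypes: 1/4 O, 1/4 A, 1/4 B, 1/4 AB.
Rh cross +/+ × +/- → 1 Rh+.
Independent loci: P(type O, Rh-positive) = 1/4 × 1 = 1/4.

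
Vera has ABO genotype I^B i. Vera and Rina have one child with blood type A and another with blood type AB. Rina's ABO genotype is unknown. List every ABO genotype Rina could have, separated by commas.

For each candidate genotype of Rina, check whether crossing it with I^B i can produce every observed child phenotype.
  I^A I^A → possible child types {A, AB} ✓
  I^A I^B → possible child types {A, B, AB} ✓
  I^A i → possible child types {O, A, B, AB} ✓
  I^B I^B → possible child types {B} ✗
  I^B i → possible child types {O, B} ✗
  i i → possible child types {O, B} ✗

I^A I^A, I^A I^B, I^A i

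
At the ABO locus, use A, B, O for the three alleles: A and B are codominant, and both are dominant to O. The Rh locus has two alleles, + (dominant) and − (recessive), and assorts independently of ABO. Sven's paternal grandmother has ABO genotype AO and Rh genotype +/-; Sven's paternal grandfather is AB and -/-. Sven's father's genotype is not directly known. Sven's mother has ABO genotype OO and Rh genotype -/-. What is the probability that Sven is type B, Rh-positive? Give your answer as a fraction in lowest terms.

Sven's father's ABO genotype from AO × AB: 1/4 AA, 1/4 AB, 1/4 AO, 1/4 BO.
Crossing each possibility with the mother OO and summing P(type B): 1/4·0 + 1/4·1/2 + 1/4·0 + 1/4·1/2 = 1/4.
Similarly for Rh via the father's Rh distribution: P(Rh+) = 1/4.
Independent loci: 1/4 × 1/4 = 1/16.

1/16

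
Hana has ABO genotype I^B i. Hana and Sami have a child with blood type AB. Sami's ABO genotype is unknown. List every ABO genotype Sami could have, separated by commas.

I^A I^A, I^A I^B, I^A i

For each candidate genotype of Sami, check whether crossing it with I^B i can produce every observed child phenotype.
  I^A I^A → possible child types {A, AB} ✓
  I^A I^B → possible child types {A, B, AB} ✓
  I^A i → possible child types {O, A, B, AB} ✓
  I^B I^B → possible child types {B} ✗
  I^B i → possible child types {O, B} ✗
  i i → possible child types {O, B} ✗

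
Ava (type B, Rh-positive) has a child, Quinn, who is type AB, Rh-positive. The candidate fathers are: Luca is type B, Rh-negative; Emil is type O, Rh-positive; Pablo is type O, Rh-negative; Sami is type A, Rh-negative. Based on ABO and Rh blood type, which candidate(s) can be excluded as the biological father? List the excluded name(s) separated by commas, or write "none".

A candidate is excluded only if no genotype consistent with his phenotype could produce a type AB, Rh-positive child with a type B, Rh-positive mother.
Luca (type B, Rh-): no genotype consistent with that phenotype can produce a type-AB Rh+ child with a type-B mother.
Emil (type O, Rh+): no genotype consistent with that phenotype can produce a type-AB Rh+ child with a type-B mother.
Pablo (type O, Rh-): no genotype consistent with that phenotype can produce a type-AB Rh+ child with a type-B mother.

Luca, Emil, Pablo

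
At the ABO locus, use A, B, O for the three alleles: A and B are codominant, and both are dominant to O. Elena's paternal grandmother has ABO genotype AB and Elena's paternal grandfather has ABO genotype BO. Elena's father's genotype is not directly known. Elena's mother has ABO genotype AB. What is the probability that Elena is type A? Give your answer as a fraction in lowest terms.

1/4

Elena's father's ABO genotype from AB × BO: 1/4 AB, 1/4 AO, 1/4 BB, 1/4 BO.
Crossing each possibility with the mother AB and summing P(type A): 1/4·1/4 + 1/4·1/2 + 1/4·0 + 1/4·1/4 = 1/4.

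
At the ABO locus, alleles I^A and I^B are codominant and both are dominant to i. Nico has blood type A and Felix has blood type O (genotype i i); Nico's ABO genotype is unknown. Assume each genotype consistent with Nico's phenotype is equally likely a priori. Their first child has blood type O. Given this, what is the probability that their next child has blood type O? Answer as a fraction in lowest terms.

Possible genotypes: Nico ∈ {I^A I^A, I^A i}; Felix ∈ {i i}.
Weight each parental genotype pair by prior × P(type-O child):
  I^A i × i i: posterior weight 1; P(next child type O) = 1/2.
Weighted sum = 1/2.

1/2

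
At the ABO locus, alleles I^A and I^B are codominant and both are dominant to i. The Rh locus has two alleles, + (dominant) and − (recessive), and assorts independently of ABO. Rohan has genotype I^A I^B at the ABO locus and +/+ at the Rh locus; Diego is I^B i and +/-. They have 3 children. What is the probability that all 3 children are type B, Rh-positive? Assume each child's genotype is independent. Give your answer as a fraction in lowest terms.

1/8

ABO cross I^A I^B × I^B i → 1/4 A, 1/2 B, 1/4 AB.
Rh cross +/+ × +/- → 1 Rh+; so P(type B, Rh-positive) = 1/2 × 1 = 1/2 per child.
All 3 independent: (1/2)^3 = 1/8.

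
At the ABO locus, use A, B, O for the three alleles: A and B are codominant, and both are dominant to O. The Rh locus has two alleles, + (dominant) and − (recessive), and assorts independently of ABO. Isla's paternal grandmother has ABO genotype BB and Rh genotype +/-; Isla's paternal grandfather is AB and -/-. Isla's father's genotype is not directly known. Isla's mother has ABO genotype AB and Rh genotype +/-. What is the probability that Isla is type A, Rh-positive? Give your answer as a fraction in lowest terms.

5/64

Isla's father's ABO genotype from BB × AB: 1/2 AB, 1/2 BB.
Crossing each possibility with the mother AB and summing P(type A): 1/2·1/4 + 1/2·0 = 1/8.
Similarly for Rh via the father's Rh distribution: P(Rh+) = 5/8.
Independent loci: 1/8 × 5/8 = 5/64.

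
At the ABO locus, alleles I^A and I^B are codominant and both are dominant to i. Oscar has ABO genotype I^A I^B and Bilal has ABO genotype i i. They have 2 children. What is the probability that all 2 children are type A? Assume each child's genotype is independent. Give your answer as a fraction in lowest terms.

ABO cross I^A I^B × i i → 1/2 A, 1/2 B.
So P(type A) = 1/2 per child.
All 2 independent: (1/2)^2 = 1/4.

1/4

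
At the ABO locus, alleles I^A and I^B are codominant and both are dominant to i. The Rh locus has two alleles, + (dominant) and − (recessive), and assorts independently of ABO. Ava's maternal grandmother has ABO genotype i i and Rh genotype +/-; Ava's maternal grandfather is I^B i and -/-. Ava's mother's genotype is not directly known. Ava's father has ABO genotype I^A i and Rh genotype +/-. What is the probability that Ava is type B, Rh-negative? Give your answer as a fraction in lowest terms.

3/64

Ava's mother's ABO genotype from i i × I^B i: 1/2 I^B i, 1/2 i i.
Crossing each possibility with the father I^A i and summing P(type B): 1/2·1/4 + 1/2·0 = 1/8.
Similarly for Rh via the mother's Rh distribution: P(Rh-) = 3/8.
Independent loci: 1/8 × 3/8 = 3/64.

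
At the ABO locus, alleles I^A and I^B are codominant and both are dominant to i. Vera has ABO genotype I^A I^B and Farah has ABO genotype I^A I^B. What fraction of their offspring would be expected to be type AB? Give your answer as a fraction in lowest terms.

1/2

ABO cross I^A I^B × I^A I^B → offspring phenotypes: 1/4 A, 1/4 B, 1/2 AB.
So P(type AB) = 1/2.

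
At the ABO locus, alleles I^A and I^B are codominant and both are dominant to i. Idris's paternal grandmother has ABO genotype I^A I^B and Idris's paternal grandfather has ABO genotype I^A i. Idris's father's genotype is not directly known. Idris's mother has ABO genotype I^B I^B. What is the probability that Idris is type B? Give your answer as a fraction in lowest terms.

1/2

Idris's father's ABO genotype from I^A I^B × I^A i: 1/4 I^A I^A, 1/4 I^A I^B, 1/4 I^A i, 1/4 I^B i.
Crossing each possibility with the mother I^B I^B and summing P(type B): 1/4·0 + 1/4·1/2 + 1/4·1/2 + 1/4·1 = 1/2.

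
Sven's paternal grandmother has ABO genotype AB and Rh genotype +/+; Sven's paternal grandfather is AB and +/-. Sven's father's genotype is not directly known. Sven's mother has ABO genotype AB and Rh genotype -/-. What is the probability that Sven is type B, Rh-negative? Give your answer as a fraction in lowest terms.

Sven's father's ABO genotype from AB × AB: 1/4 AA, 1/2 AB, 1/4 BB.
Crossing each possibility with the mother AB and summing P(type B): 1/4·0 + 1/2·1/4 + 1/4·1/2 = 1/4.
Similarly for Rh via the father's Rh distribution: P(Rh-) = 1/4.
Independent loci: 1/4 × 1/4 = 1/16.

1/16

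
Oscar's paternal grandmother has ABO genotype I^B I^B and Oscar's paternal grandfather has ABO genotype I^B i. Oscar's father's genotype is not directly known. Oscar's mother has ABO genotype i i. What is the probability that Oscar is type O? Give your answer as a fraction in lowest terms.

1/4

Oscar's father's ABO genotype from I^B I^B × I^B i: 1/2 I^B I^B, 1/2 I^B i.
Crossing each possibility with the mother i i and summing P(type O): 1/2·0 + 1/2·1/2 = 1/4.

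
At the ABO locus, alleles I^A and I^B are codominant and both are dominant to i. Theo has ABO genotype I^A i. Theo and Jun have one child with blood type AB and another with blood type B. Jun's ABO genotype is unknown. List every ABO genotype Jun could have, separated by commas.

I^A I^B, I^B I^B, I^B i

For each candidate genotype of Jun, check whether crossing it with I^A i can produce every observed child phenotype.
  I^A I^A → possible child types {A} ✗
  I^A I^B → possible child types {A, B, AB} ✓
  I^A i → possible child types {O, A} ✗
  I^B I^B → possible child types {B, AB} ✓
  I^B i → possible child types {O, A, B, AB} ✓
  i i → possible child types {O, A} ✗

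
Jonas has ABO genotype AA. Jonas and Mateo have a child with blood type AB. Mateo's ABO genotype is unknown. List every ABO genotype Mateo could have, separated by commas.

For each candidate genotype of Mateo, check whether crossing it with AA can produce every observed child phenotype.
  AA → possible child types {A} ✗
  AB → possible child types {A, AB} ✓
  AO → possible child types {A} ✗
  BB → possible child types {AB} ✓
  BO → possible child types {A, AB} ✓
  OO → possible child types {A} ✗

AB, BB, BO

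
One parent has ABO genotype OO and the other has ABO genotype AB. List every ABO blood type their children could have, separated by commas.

A, B

Gametes from OO × AB give offspring ABO genotypes AO, BO, i.e. phenotypes A, B.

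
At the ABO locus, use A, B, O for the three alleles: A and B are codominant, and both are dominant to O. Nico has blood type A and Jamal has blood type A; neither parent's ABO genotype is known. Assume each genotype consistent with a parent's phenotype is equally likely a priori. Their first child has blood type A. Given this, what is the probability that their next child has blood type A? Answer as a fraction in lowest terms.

Possible genotypes: Nico ∈ {AA, AO}; Jamal ∈ {AA, AO}.
Weight each parental genotype pair by prior × P(type-A child):
  AA × AA: posterior weight 4/15; P(next child type A) = 1.
  AA × AO: posterior weight 4/15; P(next child type A) = 1.
  AO × AA: posterior weight 4/15; P(next child type A) = 1.
  AO × AO: posterior weight 1/5; P(next child type A) = 3/4.
Weighted sum = 19/20.

19/20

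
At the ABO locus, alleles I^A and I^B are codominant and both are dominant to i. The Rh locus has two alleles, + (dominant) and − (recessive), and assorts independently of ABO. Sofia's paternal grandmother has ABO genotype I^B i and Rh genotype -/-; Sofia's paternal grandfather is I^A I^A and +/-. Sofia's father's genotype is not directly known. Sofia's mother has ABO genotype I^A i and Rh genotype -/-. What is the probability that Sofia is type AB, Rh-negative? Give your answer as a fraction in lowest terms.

3/32

Sofia's father's ABO genotype from I^B i × I^A I^A: 1/2 I^A I^B, 1/2 I^A i.
Crossing each possibility with the mother I^A i and summing P(type AB): 1/2·1/4 + 1/2·0 = 1/8.
Similarly for Rh via the father's Rh distribution: P(Rh-) = 3/4.
Independent loci: 1/8 × 3/4 = 3/32.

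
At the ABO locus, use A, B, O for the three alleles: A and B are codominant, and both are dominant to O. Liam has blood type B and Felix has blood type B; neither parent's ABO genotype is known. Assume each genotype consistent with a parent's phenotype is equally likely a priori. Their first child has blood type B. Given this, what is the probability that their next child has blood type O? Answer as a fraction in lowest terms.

1/20

Possible genotypes: Liam ∈ {BB, BO}; Felix ∈ {BB, BO}.
Weight each parental genotype pair by prior × P(type-B child):
  BB × BB: posterior weight 4/15; P(next child type O) = 0.
  BB × BO: posterior weight 4/15; P(next child type O) = 0.
  BO × BB: posterior weight 4/15; P(next child type O) = 0.
  BO × BO: posterior weight 1/5; P(next child type O) = 1/4.
Weighted sum = 1/20.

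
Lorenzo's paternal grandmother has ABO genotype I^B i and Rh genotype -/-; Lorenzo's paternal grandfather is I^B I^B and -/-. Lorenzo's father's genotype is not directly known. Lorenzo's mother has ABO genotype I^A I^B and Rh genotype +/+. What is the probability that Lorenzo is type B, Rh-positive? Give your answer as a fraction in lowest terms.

1/2

Lorenzo's father's ABO genotype from I^B i × I^B I^B: 1/2 I^B I^B, 1/2 I^B i.
Crossing each possibility with the mother I^A I^B and summing P(type B): 1/2·1/2 + 1/2·1/2 = 1/2.
Similarly for Rh via the father's Rh distribution: P(Rh+) = 1.
Independent loci: 1/2 × 1 = 1/2.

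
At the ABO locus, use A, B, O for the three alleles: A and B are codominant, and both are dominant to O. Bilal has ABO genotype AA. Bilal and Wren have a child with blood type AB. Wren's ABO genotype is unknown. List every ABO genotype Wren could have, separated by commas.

AB, BB, BO

For each candidate genotype of Wren, check whether crossing it with AA can produce every observed child phenotype.
  AA → possible child types {A} ✗
  AB → possible child types {A, AB} ✓
  AO → possible child types {A} ✗
  BB → possible child types {AB} ✓
  BO → possible child types {A, AB} ✓
  OO → possible child types {A} ✗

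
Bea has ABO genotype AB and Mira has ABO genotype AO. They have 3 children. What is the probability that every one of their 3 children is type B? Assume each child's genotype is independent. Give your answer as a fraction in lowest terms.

1/64

ABO cross AB × AO → 1/2 A, 1/4 B, 1/4 AB.
So P(type B) = 1/4 per child.
All 3 independent: (1/4)^3 = 1/64.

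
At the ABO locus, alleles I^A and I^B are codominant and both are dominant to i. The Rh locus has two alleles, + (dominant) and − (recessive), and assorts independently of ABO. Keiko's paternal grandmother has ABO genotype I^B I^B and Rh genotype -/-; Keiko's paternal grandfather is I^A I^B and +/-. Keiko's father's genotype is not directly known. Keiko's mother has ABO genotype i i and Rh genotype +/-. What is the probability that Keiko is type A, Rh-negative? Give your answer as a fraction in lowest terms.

Keiko's father's ABO genotype from I^B I^B × I^A I^B: 1/2 I^A I^B, 1/2 I^B I^B.
Crossing each possibility with the mother i i and summing P(type A): 1/2·1/2 + 1/2·0 = 1/4.
Similarly for Rh via the father's Rh distribution: P(Rh-) = 3/8.
Independent loci: 1/4 × 3/8 = 3/32.

3/32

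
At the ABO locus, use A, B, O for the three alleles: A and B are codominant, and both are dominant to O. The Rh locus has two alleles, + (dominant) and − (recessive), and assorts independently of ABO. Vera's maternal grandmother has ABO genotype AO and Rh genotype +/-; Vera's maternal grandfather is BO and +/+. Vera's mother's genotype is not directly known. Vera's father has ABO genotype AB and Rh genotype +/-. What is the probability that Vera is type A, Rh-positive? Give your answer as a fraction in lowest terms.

Vera's mother's ABO genotype from AO × BO: 1/4 AB, 1/4 AO, 1/4 BO, 1/4 OO.
Crossing each possibility with the father AB and summing P(type A): 1/4·1/4 + 1/4·1/2 + 1/4·1/4 + 1/4·1/2 = 3/8.
Similarly for Rh via the mother's Rh distribution: P(Rh+) = 7/8.
Independent loci: 3/8 × 7/8 = 21/64.

21/64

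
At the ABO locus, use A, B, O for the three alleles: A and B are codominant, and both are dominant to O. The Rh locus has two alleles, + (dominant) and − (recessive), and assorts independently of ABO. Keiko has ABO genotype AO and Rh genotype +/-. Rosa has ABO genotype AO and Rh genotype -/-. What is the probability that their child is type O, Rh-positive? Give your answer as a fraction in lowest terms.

1/8

ABO cross AO × AO → offspring phenotypes: 1/4 O, 3/4 A.
Rh cross +/- × -/- → 1/2 Rh+, 1/2 Rh-.
Independent loci: P(type O, Rh-positive) = 1/4 × 1/2 = 1/8.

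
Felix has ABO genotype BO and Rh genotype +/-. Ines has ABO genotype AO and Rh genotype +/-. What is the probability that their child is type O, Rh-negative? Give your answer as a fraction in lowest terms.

1/16

ABO cross BO × AO → offspring phenotypes: 1/4 O, 1/4 A, 1/4 B, 1/4 AB.
Rh cross +/- × +/- → 3/4 Rh+, 1/4 Rh-.
Independent loci: P(type O, Rh-negative) = 1/4 × 1/4 = 1/16.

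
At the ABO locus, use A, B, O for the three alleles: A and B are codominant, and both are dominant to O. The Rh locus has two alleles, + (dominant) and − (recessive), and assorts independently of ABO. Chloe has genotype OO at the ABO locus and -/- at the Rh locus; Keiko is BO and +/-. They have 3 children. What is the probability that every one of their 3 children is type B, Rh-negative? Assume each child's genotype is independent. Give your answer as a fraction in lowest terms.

1/64

ABO cross OO × BO → 1/2 O, 1/2 B.
Rh cross -/- × +/- → 1/2 Rh+, 1/2 Rh-; so P(type B, Rh-negative) = 1/2 × 1/2 = 1/4 per child.
All 3 independent: (1/4)^3 = 1/64.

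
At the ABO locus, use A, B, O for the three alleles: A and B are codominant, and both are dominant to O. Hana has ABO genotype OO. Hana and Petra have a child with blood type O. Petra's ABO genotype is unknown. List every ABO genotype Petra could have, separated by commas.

AO, BO, OO

For each candidate genotype of Petra, check whether crossing it with OO can produce every observed child phenotype.
  AA → possible child types {A} ✗
  AB → possible child types {A, B} ✗
  AO → possible child types {O, A} ✓
  BB → possible child types {B} ✗
  BO → possible child types {O, B} ✓
  OO → possible child types {O} ✓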